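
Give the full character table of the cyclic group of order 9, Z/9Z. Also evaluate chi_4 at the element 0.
Character table of Z/9Z (irreps indexed chi_0,...,chi_8 with chi_k(m) = zeta_9^(k*m), zeta_9 = exp(2*pi*i/9)):
  irrep \ class  {0} (size 1)  {1} (size 1)    {2} (size 1)    {3} (size 1)    {4} (size 1)    {5} (size 1)    {6} (size 1)    {7} (size 1)    {8} (size 1)  
  chi_0          1             1               1               1               1               1               1               1               1             
  chi_1          1             exp(2*I*pi/9)   exp(4*I*pi/9)   exp(2*I*pi/3)   exp(8*I*pi/9)   exp(-8*I*pi/9)  exp(-2*I*pi/3)  exp(-4*I*pi/9)  exp(-2*I*pi/9)
  chi_2          1             exp(4*I*pi/9)   exp(8*I*pi/9)   exp(-2*I*pi/3)  exp(-2*I*pi/9)  exp(2*I*pi/9)   exp(2*I*pi/3)   exp(-8*I*pi/9)  exp(-4*I*pi/9)
  chi_3          1             exp(2*I*pi/3)   exp(-2*I*pi/3)  1               exp(2*I*pi/3)   exp(-2*I*pi/3)  1               exp(2*I*pi/3)   exp(-2*I*pi/3)
  chi_4          1             exp(8*I*pi/9)   exp(-2*I*pi/9)  exp(2*I*pi/3)   exp(-4*I*pi/9)  exp(4*I*pi/9)   exp(-2*I*pi/3)  exp(2*I*pi/9)   exp(-8*I*pi/9)
  chi_5          1             exp(-8*I*pi/9)  exp(2*I*pi/9)   exp(-2*I*pi/3)  exp(4*I*pi/9)   exp(-4*I*pi/9)  exp(2*I*pi/3)   exp(-2*I*pi/9)  exp(8*I*pi/9) 
  chi_6          1             exp(-2*I*pi/3)  exp(2*I*pi/3)   1               exp(-2*I*pi/3)  exp(2*I*pi/3)   1               exp(-2*I*pi/3)  exp(2*I*pi/3) 
  chi_7          1             exp(-4*I*pi/9)  exp(-8*I*pi/9)  exp(2*I*pi/3)   exp(2*I*pi/9)   exp(-2*I*pi/9)  exp(-2*I*pi/3)  exp(8*I*pi/9)   exp(4*I*pi/9) 
  chi_8          1             exp(-2*I*pi/9)  exp(-4*I*pi/9)  exp(-2*I*pi/3)  exp(-8*I*pi/9)  exp(8*I*pi/9)   exp(2*I*pi/3)   exp(4*I*pi/9)   exp(2*I*pi/9) 

Spot check: chi_4(0) = zeta_9^(4*0) = zeta_9^0 = 1.

Explanation: Z/9Z is abelian, so all 9 irreducible complex representations are 1-dimensional. They are given by chi_k(m) = zeta_9^(k*m) for k = 0,...,8. Row orthogonality: sum_m chi_k(m) conj(chi_l(m)) = 9 * [k = l].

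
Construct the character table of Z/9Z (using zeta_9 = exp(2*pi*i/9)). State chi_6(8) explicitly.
Character table of Z/9Z (irreps indexed chi_0,...,chi_8 with chi_k(m) = zeta_9^(k*m), zeta_9 = exp(2*pi*i/9)):
  irrep \ class  {0} (size 1)  {1} (size 1)    {2} (size 1)    {3} (size 1)    {4} (size 1)    {5} (size 1)    {6} (size 1)    {7} (size 1)    {8} (size 1)  
  chi_0          1             1               1               1               1               1               1               1               1             
  chi_1          1             exp(2*I*pi/9)   exp(4*I*pi/9)   exp(2*I*pi/3)   exp(8*I*pi/9)   exp(-8*I*pi/9)  exp(-2*I*pi/3)  exp(-4*I*pi/9)  exp(-2*I*pi/9)
  chi_2          1             exp(4*I*pi/9)   exp(8*I*pi/9)   exp(-2*I*pi/3)  exp(-2*I*pi/9)  exp(2*I*pi/9)   exp(2*I*pi/3)   exp(-8*I*pi/9)  exp(-4*I*pi/9)
  chi_3          1             exp(2*I*pi/3)   exp(-2*I*pi/3)  1               exp(2*I*pi/3)   exp(-2*I*pi/3)  1               exp(2*I*pi/3)   exp(-2*I*pi/3)
  chi_4          1             exp(8*I*pi/9)   exp(-2*I*pi/9)  exp(2*I*pi/3)   exp(-4*I*pi/9)  exp(4*I*pi/9)   exp(-2*I*pi/3)  exp(2*I*pi/9)   exp(-8*I*pi/9)
  chi_5          1             exp(-8*I*pi/9)  exp(2*I*pi/9)   exp(-2*I*pi/3)  exp(4*I*pi/9)   exp(-4*I*pi/9)  exp(2*I*pi/3)   exp(-2*I*pi/9)  exp(8*I*pi/9) 
  chi_6          1             exp(-2*I*pi/3)  exp(2*I*pi/3)   1               exp(-2*I*pi/3)  exp(2*I*pi/3)   1               exp(-2*I*pi/3)  exp(2*I*pi/3) 
  chi_7          1             exp(-4*I*pi/9)  exp(-8*I*pi/9)  exp(2*I*pi/3)   exp(2*I*pi/9)   exp(-2*I*pi/9)  exp(-2*I*pi/3)  exp(8*I*pi/9)   exp(4*I*pi/9) 
  chi_8          1             exp(-2*I*pi/9)  exp(-4*I*pi/9)  exp(-2*I*pi/3)  exp(-8*I*pi/9)  exp(8*I*pi/9)   exp(2*I*pi/3)   exp(4*I*pi/9)   exp(2*I*pi/9) 

Spot check: chi_6(8) = zeta_9^(6*8) = zeta_9^48 = exp(2*I*pi/3).

Derivation: Z/9Z is abelian, so all 9 irreducible complex representations are 1-dimensional. They are given by chi_k(m) = zeta_9^(k*m) for k = 0,...,8. Row orthogonality: sum_m chi_k(m) conj(chi_l(m)) = 9 * [k = l].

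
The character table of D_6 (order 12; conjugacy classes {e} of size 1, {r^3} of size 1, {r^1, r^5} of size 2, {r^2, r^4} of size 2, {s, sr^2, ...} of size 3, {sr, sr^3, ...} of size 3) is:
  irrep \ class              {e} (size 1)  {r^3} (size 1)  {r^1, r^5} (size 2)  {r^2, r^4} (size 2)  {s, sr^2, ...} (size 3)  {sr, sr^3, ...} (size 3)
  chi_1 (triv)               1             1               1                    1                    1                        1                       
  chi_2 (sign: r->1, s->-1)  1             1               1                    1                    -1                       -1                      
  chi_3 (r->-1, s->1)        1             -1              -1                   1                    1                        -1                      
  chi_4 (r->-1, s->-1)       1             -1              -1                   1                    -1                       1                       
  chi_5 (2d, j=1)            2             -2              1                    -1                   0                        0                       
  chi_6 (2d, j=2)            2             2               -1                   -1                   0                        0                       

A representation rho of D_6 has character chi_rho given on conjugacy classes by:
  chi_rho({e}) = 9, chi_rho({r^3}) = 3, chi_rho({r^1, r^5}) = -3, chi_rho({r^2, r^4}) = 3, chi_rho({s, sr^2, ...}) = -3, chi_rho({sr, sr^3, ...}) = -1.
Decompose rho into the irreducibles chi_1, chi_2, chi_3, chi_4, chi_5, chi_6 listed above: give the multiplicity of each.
Multiplicities: chi_1: 0, chi_2: 2, chi_3: 1, chi_4: 2, chi_5: 0, chi_6: 2.

Justification: Use <chi_rho, chi> = (1/|G|) sum_C |C| * chi_rho(C) * conj(chi(C)) with |G| = 12 for each irreducible chi in the table:
  <chi_rho, chi_1> = (1/12)[1*(9)*conj(1) + 1*(3)*conj(1) + 2*(-3)*conj(1) + 2*(3)*conj(1) + 3*(-3)*conj(1) + 3*(-1)*conj(1)]
      = (1/12)[(9) + (3) + (-6) + (6) + (-9) + (-3)] = 0/12 = 0
  <chi_rho, chi_2> = (1/12)[1*(9)*conj(1) + 1*(3)*conj(1) + 2*(-3)*conj(1) + 2*(3)*conj(1) + 3*(-3)*conj(-1) + 3*(-1)*conj(-1)]
      = (1/12)[(9) + (3) + (-6) + (6) + (9) + (3)] = 24/12 = 2
  <chi_rho, chi_3> = (1/12)[1*(9)*conj(1) + 1*(3)*conj(-1) + 2*(-3)*conj(-1) + 2*(3)*conj(1) + 3*(-3)*conj(1) + 3*(-1)*conj(-1)]
      = (1/12)[(9) + (-3) + (6) + (6) + (-9) + (3)] = 12/12 = 1
  <chi_rho, chi_4> = (1/12)[1*(9)*conj(1) + 1*(3)*conj(-1) + 2*(-3)*conj(-1) + 2*(3)*conj(1) + 3*(-3)*conj(-1) + 3*(-1)*conj(1)]
      = (1/12)[(9) + (-3) + (6) + (6) + (9) + (-3)] = 24/12 = 2
  <chi_rho, chi_5> = (1/12)[1*(9)*conj(2) + 1*(3)*conj(-2) + 2*(-3)*conj(1) + 2*(3)*conj(-1) + 3*(-3)*conj(0) + 3*(-1)*conj(0)]
      = (1/12)[(18) + (-6) + (-6) + (-6) + (0) + (0)] = 0/12 = 0
  <chi_rho, chi_6> = (1/12)[1*(9)*conj(2) + 1*(3)*conj(2) + 2*(-3)*conj(-1) + 2*(3)*conj(-1) + 3*(-3)*conj(0) + 3*(-1)*conj(0)]
      = (1/12)[(18) + (6) + (6) + (-6) + (0) + (0)] = 24/12 = 2
Dimension check: dim(rho) = sum (mult * dim) = 0*1 + 2*1 + 1*1 + 2*1 + 0*2 + 2*2 = 9 = chi_rho(e) = 9.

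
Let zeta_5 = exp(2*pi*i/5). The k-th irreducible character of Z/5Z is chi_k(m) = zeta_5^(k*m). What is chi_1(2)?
chi_1(2) = zeta_5^2 = exp(4*I*pi/5)

chi_1(2) = zeta_5^(1*2) = zeta_5^2. Since zeta_5^5 = 1, this equals zeta_5^2 = exp(2*pi*i*2/5) = exp(4*I*pi/5).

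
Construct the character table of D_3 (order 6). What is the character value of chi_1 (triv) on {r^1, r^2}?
Conjugacy classes: {e} of size 1, {r^1, r^2} of size 2, {s, sr, ..., sr^2} of size 3.
Character table:
  irrep \ class              {e} (size 1)  {r^1, r^2} (size 2)  {s, sr, ..., sr^2} (size 3)
  chi_1 (triv)               1             1                    1                          
  chi_2 (sign: r->1, s->-1)  1             1                    -1                         
  chi_3 (2d, j=1)            2             -1                   0                          

Spot check: chi_1 (triv) on {r^1, r^2} = 1.

Details: D_3 has order 2*3 = 6 with 3 conjugacy classes, hence 3 irreducibles. Sum of squared dims 1 + 1 + 4 = 6 = |G|. Linear characters come from the abelianisation; the 2-dimensional irreps have character r^k -> 2*cos(2*pi*j*k/3), reflections -> 0.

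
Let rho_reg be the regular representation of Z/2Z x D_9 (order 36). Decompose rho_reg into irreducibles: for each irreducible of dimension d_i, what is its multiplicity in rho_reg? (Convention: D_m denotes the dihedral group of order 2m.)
Each irreducible V_i of dimension d_i appears with multiplicity d_i, i.e. rho_reg = (direct sum over all irreducibles V_i) d_i V_i. The irreducible dimensions for Z/2Z x D_9 are 1, 1, 1, 1, 2, 2, 2, 2, 2, 2, 2, 2: 4 irreducibles of dimension 1, each with multiplicity 1; 8 irreducibles of dimension 2, each with multiplicity 2. Total dimension 4*1*1 + 8*2*2 = 36 = |G|.

General theorem: in the regular representation of a finite group G, each irreducible appears with multiplicity equal to its dimension. Check: dim(rho_reg) = sum d_i^2 = 1 + 1 + 1 + 1 + 4 + 4 + 4 + 4 + 4 + 4 + 4 + 4 = 36 = |G|.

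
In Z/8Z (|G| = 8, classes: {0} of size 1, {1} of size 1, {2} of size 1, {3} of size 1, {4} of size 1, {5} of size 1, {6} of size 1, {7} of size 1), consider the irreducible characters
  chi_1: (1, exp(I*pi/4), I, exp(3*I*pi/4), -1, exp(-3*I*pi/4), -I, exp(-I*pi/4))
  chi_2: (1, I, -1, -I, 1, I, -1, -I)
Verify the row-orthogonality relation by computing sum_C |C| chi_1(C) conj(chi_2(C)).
Sum = 0; so <chi_1, chi_2> = 0 (distinct irreducibles are orthogonal).

Argument: Compute term by term over conjugacy classes (|C| * chi_1(C) * conj(chi_2(C))):
  1*(1)*conj(1) + 1*(exp(I*pi/4))*conj(I) + 1*(I)*conj(-1) + 1*(exp(3*I*pi/4))*conj(-I) + 1*(-1)*conj(1) + 1*(exp(-3*I*pi/4))*conj(I) + 1*(-I)*conj(-1) + 1*(exp(-I*pi/4))*conj(-I)
  = (1) + (-exp(3*I*pi/4)) + (-I) + (exp(-3*I*pi/4)) + (-1) + (-exp(-I*pi/4)) + (I) + (exp(I*pi/4))
  = 0.
(Exp terms are combined using exp(i*s)*conj(exp(i*t)) = exp(i*(s-t)), and sums of them are collapsed using the identity that for every m > 1 the m distinct m-th roots of unity sum to 0, e.g. 1 + exp(2*I*pi/3) + exp(-2*I*pi/3) = 0.)
Dividing by |G| = 8 gives 0/8 = 0, matching the row-orthogonality relation <chi_1, chi_2> = [chi_1 = chi_2].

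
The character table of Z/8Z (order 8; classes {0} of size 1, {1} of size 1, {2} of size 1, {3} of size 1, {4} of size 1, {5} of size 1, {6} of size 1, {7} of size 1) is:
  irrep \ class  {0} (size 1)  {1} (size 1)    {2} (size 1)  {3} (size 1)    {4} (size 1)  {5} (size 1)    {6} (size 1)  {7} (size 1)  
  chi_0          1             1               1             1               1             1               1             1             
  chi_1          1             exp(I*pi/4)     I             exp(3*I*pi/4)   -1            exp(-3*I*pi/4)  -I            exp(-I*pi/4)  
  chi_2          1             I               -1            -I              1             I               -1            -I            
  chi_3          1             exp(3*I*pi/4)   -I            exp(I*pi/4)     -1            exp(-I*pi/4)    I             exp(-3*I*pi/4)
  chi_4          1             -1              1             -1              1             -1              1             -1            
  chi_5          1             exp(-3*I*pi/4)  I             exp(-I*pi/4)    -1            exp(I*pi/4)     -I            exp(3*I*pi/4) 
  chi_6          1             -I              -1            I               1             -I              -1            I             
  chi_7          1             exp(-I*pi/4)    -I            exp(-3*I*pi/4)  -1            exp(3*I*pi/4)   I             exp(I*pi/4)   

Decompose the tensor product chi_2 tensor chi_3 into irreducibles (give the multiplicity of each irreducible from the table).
chi_2 tensor chi_3 = chi_5 (all other irreducibles have multiplicity 0).

Argument: The character of a tensor product is the pointwise product (chi_2 * chi_3)(C) = chi_2(C) * chi_3(C):
  {0}: (1)*(1), {1}: (I)*(exp(3*I*pi/4)), {2}: (-1)*(-I), {3}: (-I)*(exp(I*pi/4)), {4}: (1)*(-1), {5}: (I)*(exp(-I*pi/4)), {6}: (-1)*(I), {7}: (-I)*(exp(-3*I*pi/4))
so (chi_2 * chi_3) takes values
  {0} -> 1, {1} -> exp(-3*I*pi/4), {2} -> I, {3} -> -exp(3*I*pi/4), {4} -> -1, {5} -> exp(I*pi/4), {6} -> -I, {7} -> -exp(-I*pi/4).
Now take the inner product of this character with each irreducible chi from the table, <chi_2*chi_3, chi> = (1/8) sum_C |C| (chi_2*chi_3)(C) conj(chi(C)):
  <chi_2*chi_3, chi_0> = (1/8)[1*(1)*conj(1) + 1*(exp(-3*I*pi/4))*conj(1) + 1*(I)*conj(1) + 1*(-exp(3*I*pi/4))*conj(1) + 1*(-1)*conj(1) + 1*(exp(I*pi/4))*conj(1) + 1*(-I)*conj(1) + 1*(-exp(-I*pi/4))*conj(1)]
      = (1/8)[(1) + (exp(-3*I*pi/4)) + (I) + (-exp(3*I*pi/4)) + (-1) + (exp(I*pi/4)) + (-I) + (-exp(-I*pi/4))] = 0/8 = 0
  <chi_2*chi_3, chi_1> = (1/8)[1*(1)*conj(1) + 1*(exp(-3*I*pi/4))*conj(exp(I*pi/4)) + 1*(I)*conj(I) + 1*(-exp(3*I*pi/4))*conj(exp(3*I*pi/4)) + 1*(-1)*conj(-1) + 1*(exp(I*pi/4))*conj(exp(-3*I*pi/4)) + 1*(-I)*conj(-I) + 1*(-exp(-I*pi/4))*conj(exp(-I*pi/4))]
      = (1/8)[(1) + (-1) + (1) + (-1) + (1) + (-1) + (1) + (-1)] = 0/8 = 0
  <chi_2*chi_3, chi_2> = (1/8)[1*(1)*conj(1) + 1*(exp(-3*I*pi/4))*conj(I) + 1*(I)*conj(-1) + 1*(-exp(3*I*pi/4))*conj(-I) + 1*(-1)*conj(1) + 1*(exp(I*pi/4))*conj(I) + 1*(-I)*conj(-1) + 1*(-exp(-I*pi/4))*conj(-I)]
      = (1/8)[(1) + (-exp(-I*pi/4)) + (-I) + (-exp(-3*I*pi/4)) + (-1) + (-exp(3*I*pi/4)) + (I) + (-exp(I*pi/4))] = 0/8 = 0
  <chi_2*chi_3, chi_3> = (1/8)[1*(1)*conj(1) + 1*(exp(-3*I*pi/4))*conj(exp(3*I*pi/4)) + 1*(I)*conj(-I) + 1*(-exp(3*I*pi/4))*conj(exp(I*pi/4)) + 1*(-1)*conj(-1) + 1*(exp(I*pi/4))*conj(exp(-I*pi/4)) + 1*(-I)*conj(I) + 1*(-exp(-I*pi/4))*conj(exp(-3*I*pi/4))]
      = (1/8)[(1) + (I) + (-1) + (-I) + (1) + (I) + (-1) + (-I)] = 0/8 = 0
  <chi_2*chi_3, chi_4> = (1/8)[1*(1)*conj(1) + 1*(exp(-3*I*pi/4))*conj(-1) + 1*(I)*conj(1) + 1*(-exp(3*I*pi/4))*conj(-1) + 1*(-1)*conj(1) + 1*(exp(I*pi/4))*conj(-1) + 1*(-I)*conj(1) + 1*(-exp(-I*pi/4))*conj(-1)]
      = (1/8)[(1) + (-exp(-3*I*pi/4)) + (I) + (exp(3*I*pi/4)) + (-1) + (-exp(I*pi/4)) + (-I) + (exp(-I*pi/4))] = 0/8 = 0
  <chi_2*chi_3, chi_5> = (1/8)[1*(1)*conj(1) + 1*(exp(-3*I*pi/4))*conj(exp(-3*I*pi/4)) + 1*(I)*conj(I) + 1*(-exp(3*I*pi/4))*conj(exp(-I*pi/4)) + 1*(-1)*conj(-1) + 1*(exp(I*pi/4))*conj(exp(I*pi/4)) + 1*(-I)*conj(-I) + 1*(-exp(-I*pi/4))*conj(exp(3*I*pi/4))]
      = (1/8)[(1) + (1) + (1) + (1) + (1) + (1) + (1) + (1)] = 8/8 = 1
  <chi_2*chi_3, chi_6> = (1/8)[1*(1)*conj(1) + 1*(exp(-3*I*pi/4))*conj(-I) + 1*(I)*conj(-1) + 1*(-exp(3*I*pi/4))*conj(I) + 1*(-1)*conj(1) + 1*(exp(I*pi/4))*conj(-I) + 1*(-I)*conj(-1) + 1*(-exp(-I*pi/4))*conj(I)]
      = (1/8)[(1) + (exp(-I*pi/4)) + (-I) + (exp(-3*I*pi/4)) + (-1) + (exp(3*I*pi/4)) + (I) + (exp(I*pi/4))] = 0/8 = 0
  <chi_2*chi_3, chi_7> = (1/8)[1*(1)*conj(1) + 1*(exp(-3*I*pi/4))*conj(exp(-I*pi/4)) + 1*(I)*conj(-I) + 1*(-exp(3*I*pi/4))*conj(exp(-3*I*pi/4)) + 1*(-1)*conj(-1) + 1*(exp(I*pi/4))*conj(exp(3*I*pi/4)) + 1*(-I)*conj(I) + 1*(-exp(-I*pi/4))*conj(exp(I*pi/4))]
      = (1/8)[(1) + (-I) + (-1) + (I) + (1) + (-I) + (-1) + (I)] = 0/8 = 0
(Exp terms are combined using exp(i*s)*conj(exp(i*t)) = exp(i*(s-t)), and sums of them are collapsed using the identity that for every m > 1 the m distinct m-th roots of unity sum to 0, e.g. 1 + exp(2*I*pi/3) + exp(-2*I*pi/3) = 0.)
Hence the multiplicities are chi_5: 1. Dimension check: dim(chi_2)*dim(chi_3) = 1*1 = 1 and sum (mult * dim) = 1*1 = 1.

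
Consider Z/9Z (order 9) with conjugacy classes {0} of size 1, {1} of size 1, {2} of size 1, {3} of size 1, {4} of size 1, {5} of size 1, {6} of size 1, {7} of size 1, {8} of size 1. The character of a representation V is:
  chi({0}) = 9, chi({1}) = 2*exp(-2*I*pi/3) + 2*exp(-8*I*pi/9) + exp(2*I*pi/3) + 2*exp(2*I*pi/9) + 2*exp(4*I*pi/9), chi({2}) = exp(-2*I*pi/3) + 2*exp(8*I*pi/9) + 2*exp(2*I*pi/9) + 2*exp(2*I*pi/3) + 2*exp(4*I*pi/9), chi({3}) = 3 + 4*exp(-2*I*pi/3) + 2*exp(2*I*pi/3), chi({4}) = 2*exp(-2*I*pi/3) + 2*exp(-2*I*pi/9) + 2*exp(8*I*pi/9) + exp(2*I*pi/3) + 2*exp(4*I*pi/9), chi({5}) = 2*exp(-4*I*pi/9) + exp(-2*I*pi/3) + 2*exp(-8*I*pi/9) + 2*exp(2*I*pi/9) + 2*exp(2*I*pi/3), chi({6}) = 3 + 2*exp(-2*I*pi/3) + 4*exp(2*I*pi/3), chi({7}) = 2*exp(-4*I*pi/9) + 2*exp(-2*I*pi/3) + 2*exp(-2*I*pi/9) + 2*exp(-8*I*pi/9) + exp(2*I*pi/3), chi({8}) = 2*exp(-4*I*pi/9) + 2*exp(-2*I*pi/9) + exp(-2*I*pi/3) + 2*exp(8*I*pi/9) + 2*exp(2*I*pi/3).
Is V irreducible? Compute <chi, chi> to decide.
Not irreducible (reducible): <chi, chi> = 17 > 1.

Solution. <chi, chi> = (1/|G|) sum_C |C| * |chi(C)|^2 = (1/9)[1*|9|^2 + 1*|2*exp(-2*I*pi/3) + 2*exp(-8*I*pi/9) + exp(2*I*pi/3) + 2*exp(2*I*pi/9) + 2*exp(4*I*pi/9)|^2 + 1*|exp(-2*I*pi/3) + 2*exp(8*I*pi/9) + 2*exp(2*I*pi/9) + 2*exp(2*I*pi/3) + 2*exp(4*I*pi/9)|^2 + 1*|3 + 4*exp(-2*I*pi/3) + 2*exp(2*I*pi/3)|^2 + 1*|2*exp(-2*I*pi/3) + 2*exp(-2*I*pi/9) + 2*exp(8*I*pi/9) + exp(2*I*pi/3) + 2*exp(4*I*pi/9)|^2 + 1*|2*exp(-4*I*pi/9) + exp(-2*I*pi/3) + 2*exp(-8*I*pi/9) + 2*exp(2*I*pi/9) + 2*exp(2*I*pi/3)|^2 + 1*|3 + 2*exp(-2*I*pi/3) + 4*exp(2*I*pi/3)|^2 + 1*|2*exp(-4*I*pi/9) + 2*exp(-2*I*pi/3) + 2*exp(-2*I*pi/9) + 2*exp(-8*I*pi/9) + exp(2*I*pi/3)|^2 + 1*|2*exp(-4*I*pi/9) + 2*exp(-2*I*pi/9) + exp(-2*I*pi/3) + 2*exp(8*I*pi/9) + 2*exp(2*I*pi/3)|^2]
  = (1/9)[(81) + (17 + 10*exp(-2*I*pi/9) + 6*exp(-2*I*pi/3) + 12*exp(-8*I*pi/9) + 4*exp(-4*I*pi/9) + 4*exp(4*I*pi/9) + 12*exp(8*I*pi/9) + 6*exp(2*I*pi/3) + 10*exp(2*I*pi/9)) + (17 + 10*exp(-4*I*pi/9) + 12*exp(-2*I*pi/9) + 6*exp(-2*I*pi/3) + 4*exp(-8*I*pi/9) + 4*exp(8*I*pi/9) + 6*exp(2*I*pi/3) + 12*exp(2*I*pi/9) + 10*exp(4*I*pi/9)) + (3) + (17 + 12*exp(-4*I*pi/9) + 6*exp(-2*I*pi/3) + 10*exp(-8*I*pi/9) + 4*exp(-2*I*pi/9) + 4*exp(2*I*pi/9) + 10*exp(8*I*pi/9) + 6*exp(2*I*pi/3) + 12*exp(4*I*pi/9)) + (17 + 12*exp(-4*I*pi/9) + 6*exp(-2*I*pi/3) + 10*exp(-8*I*pi/9) + 4*exp(-2*I*pi/9) + 4*exp(2*I*pi/9) + 10*exp(8*I*pi/9) + 6*exp(2*I*pi/3) + 12*exp(4*I*pi/9)) + (3) + (17 + 10*exp(-4*I*pi/9) + 12*exp(-2*I*pi/9) + 6*exp(-2*I*pi/3) + 4*exp(-8*I*pi/9) + 4*exp(8*I*pi/9) + 6*exp(2*I*pi/3) + 12*exp(2*I*pi/9) + 10*exp(4*I*pi/9)) + (17 + 10*exp(-2*I*pi/9) + 6*exp(-2*I*pi/3) + 12*exp(-8*I*pi/9) + 4*exp(-4*I*pi/9) + 4*exp(4*I*pi/9) + 12*exp(8*I*pi/9) + 6*exp(2*I*pi/3) + 10*exp(2*I*pi/9))] = 153/9 = 17.
(Exp terms are combined using exp(i*s)*conj(exp(i*t)) = exp(i*(s-t)), and sums of them are collapsed using the identity that for every m > 1 the m distinct m-th roots of unity sum to 0, e.g. 1 + exp(2*I*pi/3) + exp(-2*I*pi/3) = 0.)
A character is irreducible iff <chi, chi> = 1, so this representation is reducible.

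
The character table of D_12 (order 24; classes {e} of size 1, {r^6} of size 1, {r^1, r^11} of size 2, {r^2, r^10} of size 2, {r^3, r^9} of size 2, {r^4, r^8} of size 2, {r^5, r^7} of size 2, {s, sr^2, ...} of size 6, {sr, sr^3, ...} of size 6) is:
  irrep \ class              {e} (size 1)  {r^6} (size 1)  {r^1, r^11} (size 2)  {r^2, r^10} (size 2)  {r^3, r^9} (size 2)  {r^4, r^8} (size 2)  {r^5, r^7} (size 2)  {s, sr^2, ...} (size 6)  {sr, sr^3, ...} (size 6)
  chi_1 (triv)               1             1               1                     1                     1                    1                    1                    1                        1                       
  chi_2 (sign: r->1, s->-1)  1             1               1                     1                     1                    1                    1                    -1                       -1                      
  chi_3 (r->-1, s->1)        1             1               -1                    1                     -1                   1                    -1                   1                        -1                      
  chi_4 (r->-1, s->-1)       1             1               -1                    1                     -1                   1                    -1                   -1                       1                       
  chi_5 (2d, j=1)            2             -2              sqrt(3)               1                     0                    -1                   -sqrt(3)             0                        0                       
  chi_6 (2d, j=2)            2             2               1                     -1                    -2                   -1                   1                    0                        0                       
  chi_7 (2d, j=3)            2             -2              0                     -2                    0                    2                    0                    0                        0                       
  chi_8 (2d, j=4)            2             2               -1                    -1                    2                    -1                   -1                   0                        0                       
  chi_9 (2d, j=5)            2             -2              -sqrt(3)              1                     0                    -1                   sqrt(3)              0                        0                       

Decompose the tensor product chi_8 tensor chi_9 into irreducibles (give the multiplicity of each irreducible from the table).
chi_8 tensor chi_9 = chi_5 + chi_7 (all other irreducibles have multiplicity 0).

Explanation: The character of a tensor product is the pointwise product (chi_8 * chi_9)(C) = chi_8(C) * chi_9(C):
  {e}: (2)*(2), {r^6}: (2)*(-2), {r^1, r^11}: (-1)*(-sqrt(3)), {r^2, r^10}: (-1)*(1), {r^3, r^9}: (2)*(0), {r^4, r^8}: (-1)*(-1), {r^5, r^7}: (-1)*(sqrt(3)), {s, sr^2, ...}: (0)*(0), {sr, sr^3, ...}: (0)*(0)
so (chi_8 * chi_9) takes values
  {e} -> 4, {r^6} -> -4, {r^1, r^11} -> sqrt(3), {r^2, r^10} -> -1, {r^3, r^9} -> 0, {r^4, r^8} -> 1, {r^5, r^7} -> -sqrt(3), {s, sr^2, ...} -> 0, {sr, sr^3, ...} -> 0.
Now take the inner product of this character with each irreducible chi from the table, <chi_8*chi_9, chi> = (1/24) sum_C |C| (chi_8*chi_9)(C) conj(chi(C)):
  <chi_8*chi_9, chi_1> = (1/24)[1*(4)*conj(1) + 1*(-4)*conj(1) + 2*(sqrt(3))*conj(1) + 2*(-1)*conj(1) + 2*(0)*conj(1) + 2*(1)*conj(1) + 2*(-sqrt(3))*conj(1) + 6*(0)*conj(1) + 6*(0)*conj(1)]
      = (1/24)[(4) + (-4) + (2*sqrt(3)) + (-2) + (0) + (2) + (-2*sqrt(3)) + (0) + (0)] = 0/24 = 0
  <chi_8*chi_9, chi_2> = (1/24)[1*(4)*conj(1) + 1*(-4)*conj(1) + 2*(sqrt(3))*conj(1) + 2*(-1)*conj(1) + 2*(0)*conj(1) + 2*(1)*conj(1) + 2*(-sqrt(3))*conj(1) + 6*(0)*conj(-1) + 6*(0)*conj(-1)]
      = (1/24)[(4) + (-4) + (2*sqrt(3)) + (-2) + (0) + (2) + (-2*sqrt(3)) + (0) + (0)] = 0/24 = 0
  <chi_8*chi_9, chi_3> = (1/24)[1*(4)*conj(1) + 1*(-4)*conj(1) + 2*(sqrt(3))*conj(-1) + 2*(-1)*conj(1) + 2*(0)*conj(-1) + 2*(1)*conj(1) + 2*(-sqrt(3))*conj(-1) + 6*(0)*conj(1) + 6*(0)*conj(-1)]
      = (1/24)[(4) + (-4) + (-2*sqrt(3)) + (-2) + (0) + (2) + (2*sqrt(3)) + (0) + (0)] = 0/24 = 0
  <chi_8*chi_9, chi_4> = (1/24)[1*(4)*conj(1) + 1*(-4)*conj(1) + 2*(sqrt(3))*conj(-1) + 2*(-1)*conj(1) + 2*(0)*conj(-1) + 2*(1)*conj(1) + 2*(-sqrt(3))*conj(-1) + 6*(0)*conj(-1) + 6*(0)*conj(1)]
      = (1/24)[(4) + (-4) + (-2*sqrt(3)) + (-2) + (0) + (2) + (2*sqrt(3)) + (0) + (0)] = 0/24 = 0
  <chi_8*chi_9, chi_5> = (1/24)[1*(4)*conj(2) + 1*(-4)*conj(-2) + 2*(sqrt(3))*conj(sqrt(3)) + 2*(-1)*conj(1) + 2*(0)*conj(0) + 2*(1)*conj(-1) + 2*(-sqrt(3))*conj(-sqrt(3)) + 6*(0)*conj(0) + 6*(0)*conj(0)]
      = (1/24)[(8) + (8) + (6) + (-2) + (0) + (-2) + (6) + (0) + (0)] = 24/24 = 1
  <chi_8*chi_9, chi_6> = (1/24)[1*(4)*conj(2) + 1*(-4)*conj(2) + 2*(sqrt(3))*conj(1) + 2*(-1)*conj(-1) + 2*(0)*conj(-2) + 2*(1)*conj(-1) + 2*(-sqrt(3))*conj(1) + 6*(0)*conj(0) + 6*(0)*conj(0)]
      = (1/24)[(8) + (-8) + (2*sqrt(3)) + (2) + (0) + (-2) + (-2*sqrt(3)) + (0) + (0)] = 0/24 = 0
  <chi_8*chi_9, chi_7> = (1/24)[1*(4)*conj(2) + 1*(-4)*conj(-2) + 2*(sqrt(3))*conj(0) + 2*(-1)*conj(-2) + 2*(0)*conj(0) + 2*(1)*conj(2) + 2*(-sqrt(3))*conj(0) + 6*(0)*conj(0) + 6*(0)*conj(0)]
      = (1/24)[(8) + (8) + (0) + (4) + (0) + (4) + (0) + (0) + (0)] = 24/24 = 1
  <chi_8*chi_9, chi_8> = (1/24)[1*(4)*conj(2) + 1*(-4)*conj(2) + 2*(sqrt(3))*conj(-1) + 2*(-1)*conj(-1) + 2*(0)*conj(2) + 2*(1)*conj(-1) + 2*(-sqrt(3))*conj(-1) + 6*(0)*conj(0) + 6*(0)*conj(0)]
      = (1/24)[(8) + (-8) + (-2*sqrt(3)) + (2) + (0) + (-2) + (2*sqrt(3)) + (0) + (0)] = 0/24 = 0
  <chi_8*chi_9, chi_9> = (1/24)[1*(4)*conj(2) + 1*(-4)*conj(-2) + 2*(sqrt(3))*conj(-sqrt(3)) + 2*(-1)*conj(1) + 2*(0)*conj(0) + 2*(1)*conj(-1) + 2*(-sqrt(3))*conj(sqrt(3)) + 6*(0)*conj(0) + 6*(0)*conj(0)]
      = (1/24)[(8) + (8) + (-6) + (-2) + (0) + (-2) + (-6) + (0) + (0)] = 0/24 = 0
Hence the multiplicities are chi_5: 1, chi_7: 1. Dimension check: dim(chi_8)*dim(chi_9) = 2*2 = 4 and sum (mult * dim) = 1*2 + 1*2 = 4.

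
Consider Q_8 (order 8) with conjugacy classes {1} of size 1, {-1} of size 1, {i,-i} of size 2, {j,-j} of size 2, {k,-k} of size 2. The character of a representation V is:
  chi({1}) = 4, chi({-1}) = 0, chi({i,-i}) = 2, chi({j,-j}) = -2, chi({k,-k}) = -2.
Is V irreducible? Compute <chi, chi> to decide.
Not irreducible (reducible): <chi, chi> = 5 > 1.

Reasoning: <chi, chi> = (1/|G|) sum_C |C| * |chi(C)|^2 = (1/8)[1*|4|^2 + 1*|0|^2 + 2*|2|^2 + 2*|-2|^2 + 2*|-2|^2]
  = (1/8)[(16) + (0) + (8) + (8) + (8)] = 40/8 = 5.
A character is irreducible iff <chi, chi> = 1, so this representation is reducible.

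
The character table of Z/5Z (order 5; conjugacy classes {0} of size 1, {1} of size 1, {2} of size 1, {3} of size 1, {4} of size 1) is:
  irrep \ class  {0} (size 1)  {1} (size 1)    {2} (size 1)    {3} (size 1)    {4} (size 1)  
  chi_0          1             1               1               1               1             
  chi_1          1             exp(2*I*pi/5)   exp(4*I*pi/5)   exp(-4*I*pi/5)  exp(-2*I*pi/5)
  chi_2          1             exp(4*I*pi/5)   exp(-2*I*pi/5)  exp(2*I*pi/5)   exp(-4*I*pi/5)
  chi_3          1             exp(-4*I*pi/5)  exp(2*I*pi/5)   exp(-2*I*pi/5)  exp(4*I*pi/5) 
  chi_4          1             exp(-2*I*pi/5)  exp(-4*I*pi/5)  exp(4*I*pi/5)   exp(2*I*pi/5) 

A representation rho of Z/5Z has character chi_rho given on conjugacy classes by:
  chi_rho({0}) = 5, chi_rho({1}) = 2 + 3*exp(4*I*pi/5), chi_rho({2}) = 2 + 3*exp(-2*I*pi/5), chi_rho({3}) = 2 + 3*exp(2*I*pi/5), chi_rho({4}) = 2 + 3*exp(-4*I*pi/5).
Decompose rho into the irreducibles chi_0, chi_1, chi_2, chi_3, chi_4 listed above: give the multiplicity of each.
Multiplicities: chi_0: 2, chi_1: 0, chi_2: 3, chi_3: 0, chi_4: 0.

Proof sketch: Use <chi_rho, chi> = (1/|G|) sum_C |C| * chi_rho(C) * conj(chi(C)) with |G| = 5 for each irreducible chi in the table:
  <chi_rho, chi_0> = (1/5)[1*(5)*conj(1) + 1*(2 + 3*exp(4*I*pi/5))*conj(1) + 1*(2 + 3*exp(-2*I*pi/5))*conj(1) + 1*(2 + 3*exp(2*I*pi/5))*conj(1) + 1*(2 + 3*exp(-4*I*pi/5))*conj(1)]
      = (1/5)[(5) + (2 + 3*exp(4*I*pi/5)) + (2 + 3*exp(-2*I*pi/5)) + (2 + 3*exp(2*I*pi/5)) + (2 + 3*exp(-4*I*pi/5))] = 10/5 = 2
  <chi_rho, chi_1> = (1/5)[1*(5)*conj(1) + 1*(2 + 3*exp(4*I*pi/5))*conj(exp(2*I*pi/5)) + 1*(2 + 3*exp(-2*I*pi/5))*conj(exp(4*I*pi/5)) + 1*(2 + 3*exp(2*I*pi/5))*conj(exp(-4*I*pi/5)) + 1*(2 + 3*exp(-4*I*pi/5))*conj(exp(-2*I*pi/5))]
      = (1/5)[(5) + (2*exp(-2*I*pi/5) + 3*exp(2*I*pi/5)) + (2*exp(-4*I*pi/5) + 3*exp(4*I*pi/5)) + (3*exp(-4*I*pi/5) + 2*exp(4*I*pi/5)) + (3*exp(-2*I*pi/5) + 2*exp(2*I*pi/5))] = 0/5 = 0
  <chi_rho, chi_2> = (1/5)[1*(5)*conj(1) + 1*(2 + 3*exp(4*I*pi/5))*conj(exp(4*I*pi/5)) + 1*(2 + 3*exp(-2*I*pi/5))*conj(exp(-2*I*pi/5)) + 1*(2 + 3*exp(2*I*pi/5))*conj(exp(2*I*pi/5)) + 1*(2 + 3*exp(-4*I*pi/5))*conj(exp(-4*I*pi/5))]
      = (1/5)[(5) + (3 + 2*exp(-4*I*pi/5)) + (3 + 2*exp(2*I*pi/5)) + (3 + 2*exp(-2*I*pi/5)) + (3 + 2*exp(4*I*pi/5))] = 15/5 = 3
  <chi_rho, chi_3> = (1/5)[1*(5)*conj(1) + 1*(2 + 3*exp(4*I*pi/5))*conj(exp(-4*I*pi/5)) + 1*(2 + 3*exp(-2*I*pi/5))*conj(exp(2*I*pi/5)) + 1*(2 + 3*exp(2*I*pi/5))*conj(exp(-2*I*pi/5)) + 1*(2 + 3*exp(-4*I*pi/5))*conj(exp(4*I*pi/5))]
      = (1/5)[(5) + (3*exp(-2*I*pi/5) + 2*exp(4*I*pi/5)) + (2*exp(-2*I*pi/5) + 3*exp(-4*I*pi/5)) + (3*exp(4*I*pi/5) + 2*exp(2*I*pi/5)) + (2*exp(-4*I*pi/5) + 3*exp(2*I*pi/5))] = 0/5 = 0
  <chi_rho, chi_4> = (1/5)[1*(5)*conj(1) + 1*(2 + 3*exp(4*I*pi/5))*conj(exp(-2*I*pi/5)) + 1*(2 + 3*exp(-2*I*pi/5))*conj(exp(-4*I*pi/5)) + 1*(2 + 3*exp(2*I*pi/5))*conj(exp(4*I*pi/5)) + 1*(2 + 3*exp(-4*I*pi/5))*conj(exp(2*I*pi/5))]
      = (1/5)[(5) + (3*exp(-4*I*pi/5) + 2*exp(2*I*pi/5)) + (2*exp(4*I*pi/5) + 3*exp(2*I*pi/5)) + (3*exp(-2*I*pi/5) + 2*exp(-4*I*pi/5)) + (2*exp(-2*I*pi/5) + 3*exp(4*I*pi/5))] = 0/5 = 0
(Exp terms are combined using exp(i*s)*conj(exp(i*t)) = exp(i*(s-t)), and sums of them are collapsed using the identity that for every m > 1 the m distinct m-th roots of unity sum to 0, e.g. 1 + exp(2*I*pi/3) + exp(-2*I*pi/3) = 0.)
Dimension check: dim(rho) = sum (mult * dim) = 2*1 + 0*1 + 3*1 + 0*1 + 0*1 = 5 = chi_rho(e) = 5.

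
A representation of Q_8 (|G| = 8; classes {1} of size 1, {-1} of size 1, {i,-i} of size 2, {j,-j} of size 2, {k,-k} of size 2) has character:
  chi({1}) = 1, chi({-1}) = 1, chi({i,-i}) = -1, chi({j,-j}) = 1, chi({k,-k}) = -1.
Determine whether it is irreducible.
Irreducible: <chi, chi> = 1.

Working: <chi, chi> = (1/|G|) sum_C |C| * |chi(C)|^2 = (1/8)[1*|1|^2 + 1*|1|^2 + 2*|-1|^2 + 2*|1|^2 + 2*|-1|^2]
  = (1/8)[(1) + (1) + (2) + (2) + (2)] = 8/8 = 1.
A character is irreducible iff <chi, chi> = 1, so this representation is irreducible.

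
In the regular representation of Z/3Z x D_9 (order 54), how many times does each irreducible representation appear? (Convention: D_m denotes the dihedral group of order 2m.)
Each irreducible V_i of dimension d_i appears with multiplicity d_i, i.e. rho_reg = (direct sum over all irreducibles V_i) d_i V_i. The irreducible dimensions for Z/3Z x D_9 are 1, 1, 1, 1, 1, 1, 2, 2, 2, 2, 2, 2, 2, 2, 2, 2, 2, 2: 6 irreducibles of dimension 1, each with multiplicity 1; 12 irreducibles of dimension 2, each with multiplicity 2. Total dimension 6*1*1 + 12*2*2 = 54 = |G|.

General theorem: in the regular representation of a finite group G, each irreducible appears with multiplicity equal to its dimension. Check: dim(rho_reg) = sum d_i^2 = 1 + 1 + 1 + 1 + 1 + 1 + 4 + 4 + 4 + 4 + 4 + 4 + 4 + 4 + 4 + 4 + 4 + 4 = 54 = |G|.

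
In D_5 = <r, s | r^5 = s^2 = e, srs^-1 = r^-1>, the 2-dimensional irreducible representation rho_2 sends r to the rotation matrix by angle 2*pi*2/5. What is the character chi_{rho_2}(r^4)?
chi_{rho_2}(r^4) = 2*cos(2*pi*2*4/5) = -sqrt(5)/2 - 1/2

Explanation: rho_2(r^4) is rotation by angle 2*pi*2*4/5, whose trace is 2*cos(2*pi*2*4/5) = -sqrt(5)/2 - 1/2.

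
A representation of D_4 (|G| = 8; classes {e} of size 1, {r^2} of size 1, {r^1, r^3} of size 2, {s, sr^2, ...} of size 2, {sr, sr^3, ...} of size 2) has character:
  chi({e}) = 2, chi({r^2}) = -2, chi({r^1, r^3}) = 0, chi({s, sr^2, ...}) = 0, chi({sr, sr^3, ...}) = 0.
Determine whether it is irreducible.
Irreducible: <chi, chi> = 1.

Justification: <chi, chi> = (1/|G|) sum_C |C| * |chi(C)|^2 = (1/8)[1*|2|^2 + 1*|-2|^2 + 2*|0|^2 + 2*|0|^2 + 2*|0|^2]
  = (1/8)[(4) + (4) + (0) + (0) + (0)] = 8/8 = 1.
A character is irreducible iff <chi, chi> = 1, so this representation is irreducible.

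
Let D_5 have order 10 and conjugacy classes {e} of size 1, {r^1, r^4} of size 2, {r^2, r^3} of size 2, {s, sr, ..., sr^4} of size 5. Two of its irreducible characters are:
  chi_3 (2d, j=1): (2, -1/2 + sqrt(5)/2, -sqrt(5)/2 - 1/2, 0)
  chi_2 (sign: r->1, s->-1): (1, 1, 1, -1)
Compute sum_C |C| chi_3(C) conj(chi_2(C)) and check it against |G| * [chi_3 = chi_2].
Sum = 0; so <chi_3, chi_2> = 0 (distinct irreducibles are orthogonal).

Argument: Compute term by term over conjugacy classes (|C| * chi_3(C) * conj(chi_2(C))):
  1*(2)*conj(1) + 2*(-1/2 + sqrt(5)/2)*conj(1) + 2*(-sqrt(5)/2 - 1/2)*conj(1) + 5*(0)*conj(-1)
  = (2) + (-1 + sqrt(5)) + (-sqrt(5) - 1) + (0)
  = 0.
Dividing by |G| = 10 gives 0/10 = 0, matching the row-orthogonality relation <chi_3, chi_2> = [chi_3 = chi_2].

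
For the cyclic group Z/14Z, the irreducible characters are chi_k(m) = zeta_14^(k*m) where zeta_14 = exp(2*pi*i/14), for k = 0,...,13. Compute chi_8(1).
chi_8(1) = zeta_14^8 = exp(-6*I*pi/7)

Explanation: chi_8(1) = zeta_14^(8*1) = zeta_14^8. Since zeta_14^14 = 1, this equals zeta_14^8 = exp(2*pi*i*8/14) = exp(-6*I*pi/7).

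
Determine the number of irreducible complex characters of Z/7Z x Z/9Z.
63

Why: The number of irreducible complex representations of a finite group equals its number of conjugacy classes. Z/7Z x Z/9Z is abelian of order 63, so every element is its own conjugacy class: 63 classes, so Z/7Z x Z/9Z (order 63) has exactly 63 irreducible complex representations.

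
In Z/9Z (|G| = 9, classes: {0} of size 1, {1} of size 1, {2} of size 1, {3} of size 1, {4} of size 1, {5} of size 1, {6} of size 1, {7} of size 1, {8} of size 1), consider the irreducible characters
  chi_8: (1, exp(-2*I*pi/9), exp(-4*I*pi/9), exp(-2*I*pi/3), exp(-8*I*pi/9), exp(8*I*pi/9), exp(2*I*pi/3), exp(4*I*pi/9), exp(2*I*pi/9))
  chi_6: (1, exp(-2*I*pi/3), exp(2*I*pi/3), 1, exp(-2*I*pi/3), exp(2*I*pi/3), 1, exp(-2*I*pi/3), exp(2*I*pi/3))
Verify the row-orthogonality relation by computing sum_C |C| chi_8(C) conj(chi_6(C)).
Sum = 0; so <chi_8, chi_6> = 0 (distinct irreducibles are orthogonal).

Argument: Compute term by term over conjugacy classes (|C| * chi_8(C) * conj(chi_6(C))):
  1*(1)*conj(1) + 1*(exp(-2*I*pi/9))*conj(exp(-2*I*pi/3)) + 1*(exp(-4*I*pi/9))*conj(exp(2*I*pi/3)) + 1*(exp(-2*I*pi/3))*conj(1) + 1*(exp(-8*I*pi/9))*conj(exp(-2*I*pi/3)) + 1*(exp(8*I*pi/9))*conj(exp(2*I*pi/3)) + 1*(exp(2*I*pi/3))*conj(1) + 1*(exp(4*I*pi/9))*conj(exp(-2*I*pi/3)) + 1*(exp(2*I*pi/9))*conj(exp(2*I*pi/3))
  = (1) + (exp(4*I*pi/9)) + (exp(8*I*pi/9)) + (exp(-2*I*pi/3)) + (exp(-2*I*pi/9)) + (exp(2*I*pi/9)) + (exp(2*I*pi/3)) + (exp(-8*I*pi/9)) + (exp(-4*I*pi/9))
  = 0.
(Exp terms are combined using exp(i*s)*conj(exp(i*t)) = exp(i*(s-t)), and sums of them are collapsed using the identity that for every m > 1 the m distinct m-th roots of unity sum to 0, e.g. 1 + exp(2*I*pi/3) + exp(-2*I*pi/3) = 0.)
Dividing by |G| = 9 gives 0/9 = 0, matching the row-orthogonality relation <chi_8, chi_6> = [chi_8 = chi_6].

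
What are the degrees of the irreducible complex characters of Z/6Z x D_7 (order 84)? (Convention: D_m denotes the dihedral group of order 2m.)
Dimensions: 1, 1, 1, 1, 1, 1, 1, 1, 1, 1, 1, 1, 2, 2, 2, 2, 2, 2, 2, 2, 2, 2, 2, 2, 2, 2, 2, 2, 2, 2

Proof sketch: There are 30 irreducibles (= number of conjugacy classes). Their dimensions d_i satisfy sum d_i^2 = |G| = 84: 1 + 1 + 1 + 1 + 1 + 1 + 1 + 1 + 1 + 1 + 1 + 1 + 4 + 4 + 4 + 4 + 4 + 4 + 4 + 4 + 4 + 4 + 4 + 4 + 4 + 4 + 4 + 4 + 4 + 4 = 84. (For the product with Z/6Z: each of the 6 1-dim characters of Z/6Z tensors with each irrep of D_7, giving 6 copies of each D_7-dimension.)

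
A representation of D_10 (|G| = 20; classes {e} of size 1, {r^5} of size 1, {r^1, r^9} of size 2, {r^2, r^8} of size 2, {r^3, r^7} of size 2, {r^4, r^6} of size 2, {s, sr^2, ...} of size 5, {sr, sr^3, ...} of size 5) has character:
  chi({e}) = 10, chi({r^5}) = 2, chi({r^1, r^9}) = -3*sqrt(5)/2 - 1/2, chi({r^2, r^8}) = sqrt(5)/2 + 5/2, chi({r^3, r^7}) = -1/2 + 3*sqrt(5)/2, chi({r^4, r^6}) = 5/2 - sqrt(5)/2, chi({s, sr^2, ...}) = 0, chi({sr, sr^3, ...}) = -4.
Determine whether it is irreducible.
Not irreducible (reducible): <chi, chi> = 13 > 1.

Explanation: <chi, chi> = (1/|G|) sum_C |C| * |chi(C)|^2 = (1/20)[1*|10|^2 + 1*|2|^2 + 2*|-3*sqrt(5)/2 - 1/2|^2 + 2*|sqrt(5)/2 + 5/2|^2 + 2*|-1/2 + 3*sqrt(5)/2|^2 + 2*|5/2 - sqrt(5)/2|^2 + 5*|0|^2 + 5*|-4|^2]
  = (1/20)[(100) + (4) + (3*sqrt(5) + 23) + (5*sqrt(5) + 15) + (23 - 3*sqrt(5)) + (15 - 5*sqrt(5)) + (0) + (80)] = 260/20 = 13.
A character is irreducible iff <chi, chi> = 1, so this representation is reducible.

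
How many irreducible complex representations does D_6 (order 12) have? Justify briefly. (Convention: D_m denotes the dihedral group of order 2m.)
6

Proof sketch: The number of irreducible complex representations of a finite group equals its number of conjugacy classes. D_6 has 6 conjugacy classes (n/2 + 3 for n even), so D_6 (order 12) has exactly 6 irreducible complex representations.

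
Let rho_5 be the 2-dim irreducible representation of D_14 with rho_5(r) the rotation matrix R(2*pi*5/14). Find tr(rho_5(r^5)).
chi_{rho_5}(r^5) = 2*cos(2*pi*5*5/14) = 2*cos(3*pi/7)

Details: rho_5(r^5) is rotation by angle 2*pi*5*5/14, whose trace is 2*cos(2*pi*5*5/14) = 2*cos(3*pi/7).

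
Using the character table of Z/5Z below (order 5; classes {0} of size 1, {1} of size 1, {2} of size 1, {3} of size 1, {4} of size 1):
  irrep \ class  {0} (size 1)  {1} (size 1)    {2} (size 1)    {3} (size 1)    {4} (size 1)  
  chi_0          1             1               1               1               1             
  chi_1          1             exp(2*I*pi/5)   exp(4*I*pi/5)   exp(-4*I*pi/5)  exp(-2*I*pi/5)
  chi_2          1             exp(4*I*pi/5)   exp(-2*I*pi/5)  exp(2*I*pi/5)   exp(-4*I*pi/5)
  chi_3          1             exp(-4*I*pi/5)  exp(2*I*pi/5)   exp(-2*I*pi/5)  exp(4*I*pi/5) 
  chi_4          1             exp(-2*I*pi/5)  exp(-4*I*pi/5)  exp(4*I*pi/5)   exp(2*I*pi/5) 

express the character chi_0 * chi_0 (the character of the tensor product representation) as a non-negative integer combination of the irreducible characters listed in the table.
chi_0 tensor chi_0 = chi_0 (all other irreducibles have multiplicity 0).

Solution. The character of a tensor product is the pointwise product (chi_0 * chi_0)(C) = chi_0(C) * chi_0(C):
  {0}: (1)*(1), {1}: (1)*(1), {2}: (1)*(1), {3}: (1)*(1), {4}: (1)*(1)
so (chi_0 * chi_0) takes values
  {0} -> 1, {1} -> 1, {2} -> 1, {3} -> 1, {4} -> 1.
Now take the inner product of this character with each irreducible chi from the table, <chi_0*chi_0, chi> = (1/5) sum_C |C| (chi_0*chi_0)(C) conj(chi(C)):
  <chi_0*chi_0, chi_0> = (1/5)[1*(1)*conj(1) + 1*(1)*conj(1) + 1*(1)*conj(1) + 1*(1)*conj(1) + 1*(1)*conj(1)]
      = (1/5)[(1) + (1) + (1) + (1) + (1)] = 5/5 = 1
  <chi_0*chi_0, chi_1> = (1/5)[1*(1)*conj(1) + 1*(1)*conj(exp(2*I*pi/5)) + 1*(1)*conj(exp(4*I*pi/5)) + 1*(1)*conj(exp(-4*I*pi/5)) + 1*(1)*conj(exp(-2*I*pi/5))]
      = (1/5)[(1) + (exp(-2*I*pi/5)) + (exp(-4*I*pi/5)) + (exp(4*I*pi/5)) + (exp(2*I*pi/5))] = 0/5 = 0
  <chi_0*chi_0, chi_2> = (1/5)[1*(1)*conj(1) + 1*(1)*conj(exp(4*I*pi/5)) + 1*(1)*conj(exp(-2*I*pi/5)) + 1*(1)*conj(exp(2*I*pi/5)) + 1*(1)*conj(exp(-4*I*pi/5))]
      = (1/5)[(1) + (exp(-4*I*pi/5)) + (exp(2*I*pi/5)) + (exp(-2*I*pi/5)) + (exp(4*I*pi/5))] = 0/5 = 0
  <chi_0*chi_0, chi_3> = (1/5)[1*(1)*conj(1) + 1*(1)*conj(exp(-4*I*pi/5)) + 1*(1)*conj(exp(2*I*pi/5)) + 1*(1)*conj(exp(-2*I*pi/5)) + 1*(1)*conj(exp(4*I*pi/5))]
      = (1/5)[(1) + (exp(4*I*pi/5)) + (exp(-2*I*pi/5)) + (exp(2*I*pi/5)) + (exp(-4*I*pi/5))] = 0/5 = 0
  <chi_0*chi_0, chi_4> = (1/5)[1*(1)*conj(1) + 1*(1)*conj(exp(-2*I*pi/5)) + 1*(1)*conj(exp(-4*I*pi/5)) + 1*(1)*conj(exp(4*I*pi/5)) + 1*(1)*conj(exp(2*I*pi/5))]
      = (1/5)[(1) + (exp(2*I*pi/5)) + (exp(4*I*pi/5)) + (exp(-4*I*pi/5)) + (exp(-2*I*pi/5))] = 0/5 = 0
(Exp terms are combined using exp(i*s)*conj(exp(i*t)) = exp(i*(s-t)), and sums of them are collapsed using the identity that for every m > 1 the m distinct m-th roots of unity sum to 0, e.g. 1 + exp(2*I*pi/3) + exp(-2*I*pi/3) = 0.)
Hence the multiplicities are chi_0: 1. Dimension check: dim(chi_0)*dim(chi_0) = 1*1 = 1 and sum (mult * dim) = 1*1 = 1.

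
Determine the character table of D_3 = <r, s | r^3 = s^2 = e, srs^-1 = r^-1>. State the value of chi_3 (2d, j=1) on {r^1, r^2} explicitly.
Conjugacy classes: {e} of size 1, {r^1, r^2} of size 2, {s, sr, ..., sr^2} of size 3.
Character table:
  irrep \ class              {e} (size 1)  {r^1, r^2} (size 2)  {s, sr, ..., sr^2} (size 3)
  chi_1 (triv)               1             1                    1                          
  chi_2 (sign: r->1, s->-1)  1             1                    -1                         
  chi_3 (2d, j=1)            2             -1                   0                          

Spot check: chi_3 (2d, j=1) on {r^1, r^2} = -1.

Proof sketch: D_3 has order 2*3 = 6 with 3 conjugacy classes, hence 3 irreducibles. Sum of squared dims 1 + 1 + 4 = 6 = |G|. Linear characters come from the abelianisation; the 2-dimensional irreps have character r^k -> 2*cos(2*pi*j*k/3), reflections -> 0.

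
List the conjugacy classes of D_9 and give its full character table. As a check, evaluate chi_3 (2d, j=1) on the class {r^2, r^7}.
Conjugacy classes: {e} of size 1, {r^1, r^8} of size 2, {r^2, r^7} of size 2, {r^3, r^6} of size 2, {r^4, r^5} of size 2, {s, sr, ..., sr^8} of size 9.
Character table:
  irrep \ class              {e} (size 1)  {r^1, r^8} (size 2)  {r^2, r^7} (size 2)  {r^3, r^6} (size 2)  {r^4, r^5} (size 2)  {s, sr, ..., sr^8} (size 9)
  chi_1 (triv)               1             1                    1                    1                    1                    1                          
  chi_2 (sign: r->1, s->-1)  1             1                    1                    1                    1                    -1                         
  chi_3 (2d, j=1)            2             2*cos(2*pi/9)        2*cos(4*pi/9)        -1                   -2*cos(pi/9)         0                          
  chi_4 (2d, j=2)            2             2*cos(4*pi/9)        -2*cos(pi/9)         -1                   2*cos(2*pi/9)        0                          
  chi_5 (2d, j=3)            2             -1                   -1                   2                    -1                   0                          
  chi_6 (2d, j=4)            2             -2*cos(pi/9)         2*cos(2*pi/9)        -1                   2*cos(4*pi/9)        0                          

Spot check: chi_3 (2d, j=1) on {r^2, r^7} = 2*cos(4*pi/9).

Why: D_9 has order 2*9 = 18 with 6 conjugacy classes, hence 6 irreducibles. Sum of squared dims 1 + 1 + 4 + 4 + 4 + 4 = 18 = |G|. Linear characters come from the abelianisation; the 2-dimensional irreps have character r^k -> 2*cos(2*pi*j*k/9), reflections -> 0.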